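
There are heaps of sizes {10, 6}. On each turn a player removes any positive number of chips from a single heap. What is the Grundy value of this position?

Write each in binary and XOR column by column:
  1010  (10)
  0110  (6)
  ----
  1100  (12)

12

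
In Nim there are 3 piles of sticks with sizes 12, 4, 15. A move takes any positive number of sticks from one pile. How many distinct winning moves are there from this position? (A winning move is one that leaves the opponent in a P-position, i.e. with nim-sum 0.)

Nim-sum: 12 XOR 4 XOR 15 = 7.
The overall nim-sum is X = 7. A pile of size p has a winning move iff p XOR X < p (reduce it to p XOR X).
  12: 12 XOR 7 = 11 < 12 — winning move (to 11).
  4: 4 XOR 7 = 3 < 4 — winning move (to 3).
  15: 15 XOR 7 = 8 < 15 — winning move (to 8).
That gives 3 winning moves.

3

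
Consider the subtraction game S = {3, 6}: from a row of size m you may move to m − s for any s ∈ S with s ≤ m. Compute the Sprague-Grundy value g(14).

1

Compute g(0), g(1), … for moves {3, 6}:
k:     0  1  2  3  4  5  6  7  8  9 10 11 12 13 14
g(k):  0  0  0  1  1  1  2  2  2  0  0  0  1  1  1
So g(14) = 1.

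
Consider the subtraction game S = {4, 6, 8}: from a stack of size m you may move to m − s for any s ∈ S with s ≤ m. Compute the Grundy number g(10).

2

Grundy values for subtraction set {4, 6, 8}:
k:     0  1  2  3  4  5  6  7  8  9 10
g(k):  0  0  0  0  1  1  1  1  2  2  2
So g(10) = 2.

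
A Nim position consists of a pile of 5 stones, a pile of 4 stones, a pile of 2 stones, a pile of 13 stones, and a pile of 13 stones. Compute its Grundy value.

3

Write each in binary and XOR column by column:
  0101  (5)
  0100  (4)
  0010  (2)
  1101  (13)
  1101  (13)
  ----
  0011  (3)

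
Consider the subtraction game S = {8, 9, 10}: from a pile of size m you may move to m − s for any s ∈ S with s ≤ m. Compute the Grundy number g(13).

1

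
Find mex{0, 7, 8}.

0 is in the set but 1 is not, so the mex is 1.

1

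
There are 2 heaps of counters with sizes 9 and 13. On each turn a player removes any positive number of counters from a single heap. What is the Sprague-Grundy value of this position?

4

In binary:
  1001  (9)
  1101  (13)
  ----
  0100  (4)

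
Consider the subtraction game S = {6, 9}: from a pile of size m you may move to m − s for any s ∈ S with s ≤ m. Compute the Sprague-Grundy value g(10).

1

Grundy values for subtraction set {6, 9}:
g(0) = mex{} = 0
g(1) = mex{} = 0
g(2) = mex{} = 0
g(3) = mex{} = 0
g(4) = mex{} = 0
g(5) = mex{} = 0
g(6) = mex{0} = 1
g(7) = mex{0} = 1
g(8) = mex{0} = 1
g(9) = mex{0} = 1
g(10) = mex{0} = 1
So g(10) = 1.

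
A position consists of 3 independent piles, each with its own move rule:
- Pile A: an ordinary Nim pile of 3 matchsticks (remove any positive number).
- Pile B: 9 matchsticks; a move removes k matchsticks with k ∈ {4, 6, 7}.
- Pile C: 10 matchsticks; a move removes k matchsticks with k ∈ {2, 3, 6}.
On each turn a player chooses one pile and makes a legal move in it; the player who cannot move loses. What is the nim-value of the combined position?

1

Pile A is a plain Nim pile of size 3, so its Grundy value is 3.
For pile B, compute g(0), g(1), … with moves {4, 6, 7}:
k:     0  1  2  3  4  5  6  7  8  9
g(k):  0  0  0  0  1  1  1  1  2  2
So g(9) = 2.
Build the Grundy sequence for pile C with g(k) = mex{g(k−s) : s ∈ {2, 3, 6}, s ≤ k}:
k:     0  1  2  3  4  5  6  7  8  9 10
g(k):  0  0  1  1  2  0  3  1  2  0  0
So g(10) = 0.
The value of a disjunctive sum is the nim-sum of the parts.
Combined value = 3 XOR 2 XOR 0 = 1.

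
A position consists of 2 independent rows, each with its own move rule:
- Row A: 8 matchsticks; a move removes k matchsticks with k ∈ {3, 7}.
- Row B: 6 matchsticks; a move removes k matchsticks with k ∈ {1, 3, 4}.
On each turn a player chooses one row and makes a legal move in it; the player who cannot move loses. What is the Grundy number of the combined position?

Grundy values for row A (subtraction set {3, 7}):
g(0) = mex{} = 0
g(1) = mex{} = 0
g(2) = mex{} = 0
g(3) = mex{0} = 1
g(4) = mex{0} = 1
g(5) = mex{0} = 1
g(6) = mex{1} = 0
g(7) = mex{0,1} = 2
g(8) = mex{0,1} = 2
So g(8) = 2.
Build the Grundy sequence for row B with g(k) = mex{g(k−s) : s ∈ {1, 3, 4}, s ≤ k}:
g(0) = mex{} = 0
g(1) = mex{0} = 1
g(2) = mex{1} = 0
g(3) = mex{0} = 1
g(4) = mex{0,1} = 2
g(5) = mex{0,1,2} = 3
g(6) = mex{0,1,3} = 2
So g(6) = 2.
The value of a disjunctive sum is the nim-sum of the parts.
Combined value = 2 XOR 2 = 0.

0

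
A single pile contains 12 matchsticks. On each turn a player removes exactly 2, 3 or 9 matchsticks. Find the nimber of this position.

Build the Grundy sequence with g(k) = mex{g(k−s) : s ∈ {2, 3, 9}, s ≤ k}:
k:     0  1  2  3  4  5  6  7  8  9 10 11 12
g(k):  0  0  1  1  2  0  0  1  1  2  2  0  0
So g(12) = 0.

0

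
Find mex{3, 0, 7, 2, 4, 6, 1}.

5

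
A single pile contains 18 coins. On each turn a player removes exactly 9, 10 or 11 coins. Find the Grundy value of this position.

2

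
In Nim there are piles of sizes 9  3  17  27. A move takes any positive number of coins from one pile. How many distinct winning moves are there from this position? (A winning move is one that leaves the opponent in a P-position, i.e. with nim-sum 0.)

0

Nim-sum: 9 ^ 3 ^ 17 ^ 27 = 0.
The nim-sum is already 0, so every move leaves a nonzero nim-sum — there are no winning moves.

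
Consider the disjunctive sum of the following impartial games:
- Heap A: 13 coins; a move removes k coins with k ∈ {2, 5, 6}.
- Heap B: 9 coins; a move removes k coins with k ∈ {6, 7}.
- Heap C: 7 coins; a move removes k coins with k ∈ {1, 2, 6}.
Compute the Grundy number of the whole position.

0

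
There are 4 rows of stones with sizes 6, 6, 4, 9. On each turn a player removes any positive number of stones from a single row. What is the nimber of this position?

13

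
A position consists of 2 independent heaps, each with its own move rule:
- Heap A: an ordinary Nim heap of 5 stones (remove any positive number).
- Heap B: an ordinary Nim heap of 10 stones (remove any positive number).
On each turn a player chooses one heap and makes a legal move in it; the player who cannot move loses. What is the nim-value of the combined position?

15

Heap A is a plain Nim heap of size 5, so its Grundy value is 5.
Heap B is a plain Nim heap of size 10, so its Grundy value is 10.
By the Sprague-Grundy theorem, the Grundy value of a sum of independent games is the XOR of the component values.
Combined value = 5 XOR 10 = 15.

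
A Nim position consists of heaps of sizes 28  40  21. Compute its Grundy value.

33

Nim-sum: 28 ⊕ 40 ⊕ 21 = 33.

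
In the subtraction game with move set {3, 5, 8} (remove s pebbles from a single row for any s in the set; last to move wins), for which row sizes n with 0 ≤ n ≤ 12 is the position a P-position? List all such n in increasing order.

Build the Grundy sequence with g(k) = mex{g(k−s) : s ∈ {3, 5, 8}, s ≤ k}:
k:     0  1  2  3  4  5  6  7  8  9 10 11 12
g(k):  0  0  0  1  1  1  2  2  2  3  3  0  0
The P-positions (g = 0) in 0..12 are 0, 1, 2, 11, 12.

0, 1, 2, 11, 12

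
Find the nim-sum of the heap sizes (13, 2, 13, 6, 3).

7

Compute the nim-sum pairwise:
13 ⊕ 2 = 15
15 ⊕ 13 = 2
2 ⊕ 6 = 4
4 ⊕ 3 = 7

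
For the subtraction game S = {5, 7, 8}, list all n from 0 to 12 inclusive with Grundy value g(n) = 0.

Compute g(0), g(1), … for moves {5, 7, 8}:
k:     0  1  2  3  4  5  6  7  8  9 10 11 12
g(k):  0  0  0  0  0  1  1  1  1  1  2  2  2
The P-positions (g = 0) in 0..12 are 0, 1, 2, 3, 4.

0, 1, 2, 3, 4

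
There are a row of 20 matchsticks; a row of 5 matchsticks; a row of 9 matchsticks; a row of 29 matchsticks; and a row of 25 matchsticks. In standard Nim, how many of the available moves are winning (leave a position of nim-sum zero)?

3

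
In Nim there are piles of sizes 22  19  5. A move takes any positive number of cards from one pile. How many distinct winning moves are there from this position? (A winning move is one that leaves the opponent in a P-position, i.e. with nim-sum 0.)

Write each in binary and XOR column by column:
  10110  (22)
  10011  (19)
  00101  (5)
  -----
  00000  (0)
The nim-sum is already 0, so every move leaves a nonzero nim-sum — there are no winning moves.

0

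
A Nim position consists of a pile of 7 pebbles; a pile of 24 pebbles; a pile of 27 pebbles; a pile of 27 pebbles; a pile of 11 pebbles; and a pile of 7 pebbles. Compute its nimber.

19

Compute the nim-sum pairwise:
7 ⊕ 24 = 31
31 ⊕ 27 = 4
4 ⊕ 27 = 31
31 ⊕ 11 = 20
20 ⊕ 7 = 19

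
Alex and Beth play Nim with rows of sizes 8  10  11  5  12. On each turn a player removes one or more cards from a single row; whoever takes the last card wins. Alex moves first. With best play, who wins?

Bitwise XOR of the heap sizes:
  1000  (8)
  1010  (10)
  1011  (11)
  0101  (5)
  1100  (12)
  ----
  0000  (0)
The nim-sum is 0, so this is a P-position: the player to move is in a losing position under optimal play; Alex is about to move from it and so loses — Beth wins.

Beth wins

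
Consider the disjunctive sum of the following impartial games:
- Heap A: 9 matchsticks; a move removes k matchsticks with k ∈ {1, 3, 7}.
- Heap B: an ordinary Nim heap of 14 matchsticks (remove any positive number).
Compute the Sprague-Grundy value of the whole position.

15

Grundy values for heap A (subtraction set {1, 3, 7}):
k:     0  1  2  3  4  5  6  7  8  9
g(k):  0  1  0  1  0  1  0  1  0  1
So g(9) = 1.
Heap B is a plain Nim heap of size 14, so its Grundy value is 14.
By the Sprague-Grundy theorem, the Grundy value of a sum of independent games is the XOR of the component values.
Combined value = 1 ⊕ 14 = 15.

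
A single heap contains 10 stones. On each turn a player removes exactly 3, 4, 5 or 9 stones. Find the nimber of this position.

3

Build the Grundy sequence with g(k) = mex{g(k−s) : s ∈ {3, 4, 5, 9}, s ≤ k}:
k:     0  1  2  3  4  5  6  7  8  9 10
g(k):  0  0  0  1  1  1  2  2  0  3  3
So g(10) = 3.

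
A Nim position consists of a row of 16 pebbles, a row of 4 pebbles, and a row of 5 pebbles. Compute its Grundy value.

Write each in binary and XOR column by column:
  10000  (16)
  00100  (4)
  00101  (5)
  -----
  10001  (17)

17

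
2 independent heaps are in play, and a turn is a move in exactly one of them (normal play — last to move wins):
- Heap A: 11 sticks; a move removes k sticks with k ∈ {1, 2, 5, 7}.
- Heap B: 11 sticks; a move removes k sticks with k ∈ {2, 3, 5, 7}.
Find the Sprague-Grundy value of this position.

Grundy values for heap A (subtraction set {1, 2, 5, 7}):
k:     0  1  2  3  4  5  6  7  8  9 10 11
g(k):  0  1  2  0  1  2  0  1  2  0  1  2
So g(11) = 2.
For heap B, compute g(0), g(1), … with moves {2, 3, 5, 7}:
k:     0  1  2  3  4  5  6  7  8  9 10 11
g(k):  0  0  1  1  2  2  3  3  4  0  0  1
So g(11) = 1.
By the Sprague-Grundy theorem, the Grundy value of a sum of independent games is the XOR of the component values.
Combined value = 2 ⊕ 1 = 3.

3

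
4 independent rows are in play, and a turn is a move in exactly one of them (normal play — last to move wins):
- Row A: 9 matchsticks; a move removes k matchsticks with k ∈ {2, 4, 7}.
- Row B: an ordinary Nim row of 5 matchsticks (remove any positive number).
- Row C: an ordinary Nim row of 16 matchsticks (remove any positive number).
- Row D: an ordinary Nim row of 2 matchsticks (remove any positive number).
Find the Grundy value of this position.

Grundy values for row A (subtraction set {2, 4, 7}):
k:     0  1  2  3  4  5  6  7  8  9
g(k):  0  0  1  1  2  2  0  3  1  0
So g(9) = 0.
Row B is a plain Nim row of size 5, so its Grundy value is 5.
Row C is a plain Nim row of size 16, so its Grundy value is 16.
Row D is a plain Nim row of size 2, so its Grundy value is 2.
By the Sprague-Grundy theorem, the Grundy value of a sum of independent games is the XOR of the component values.
Combined value = 0 XOR 5 XOR 16 XOR 2 = 23.

23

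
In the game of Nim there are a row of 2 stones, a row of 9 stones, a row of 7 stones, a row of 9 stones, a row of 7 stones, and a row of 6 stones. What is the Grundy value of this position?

Compute the nim-sum pairwise:
2 ^ 9 = 11
11 ^ 7 = 12
12 ^ 9 = 5
5 ^ 7 = 2
2 ^ 6 = 4

4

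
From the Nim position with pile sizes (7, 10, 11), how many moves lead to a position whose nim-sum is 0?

Nim-sum: 7 ⊕ 10 ⊕ 11 = 6.
The overall nim-sum is X = 6. A pile of size p has a winning move iff p XOR X < p (reduce it to p XOR X).
  7: 7 XOR 6 = 1 < 7 — winning move (to 1).
  10: 10 XOR 6 = 12 ≥ 10 — no move.
  11: 11 XOR 6 = 13 ≥ 11 — no move.
That gives 1 winning move.

1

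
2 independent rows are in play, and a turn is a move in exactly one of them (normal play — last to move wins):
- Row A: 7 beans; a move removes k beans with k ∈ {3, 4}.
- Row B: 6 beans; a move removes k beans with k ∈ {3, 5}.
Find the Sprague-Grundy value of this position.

Grundy values for row A (subtraction set {3, 4}):
k:     0  1  2  3  4  5  6  7
g(k):  0  0  0  1  1  1  2  0
So g(7) = 0.
Grundy values for row B (subtraction set {3, 5}):
g(0) = mex{} = 0
g(1) = mex{} = 0
g(2) = mex{} = 0
g(3) = mex{0} = 1
g(4) = mex{0} = 1
g(5) = mex{0} = 1
g(6) = mex{0,1} = 2
So g(6) = 2.
The value of a disjunctive sum is the nim-sum of the parts.
Combined value = 0 XOR 2 = 2.

2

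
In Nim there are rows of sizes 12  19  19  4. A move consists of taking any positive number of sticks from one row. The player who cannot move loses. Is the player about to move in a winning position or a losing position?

Winning position

Compute the nim-sum pairwise:
12 XOR 19 = 31
31 XOR 19 = 12
12 XOR 4 = 8
The nim-sum is 8 ≠ 0, so this is an N-position: the player to move can win.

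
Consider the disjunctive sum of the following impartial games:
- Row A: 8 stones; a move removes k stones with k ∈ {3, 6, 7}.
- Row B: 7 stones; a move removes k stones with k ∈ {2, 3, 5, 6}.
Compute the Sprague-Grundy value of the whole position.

1

Build the Grundy sequence for row A with g(k) = mex{g(k−s) : s ∈ {3, 6, 7}, s ≤ k}:
g(0) = mex{} = 0
g(1) = mex{} = 0
g(2) = mex{} = 0
g(3) = mex{0} = 1
g(4) = mex{0} = 1
g(5) = mex{0} = 1
g(6) = mex{0,1} = 2
g(7) = mex{0,1} = 2
g(8) = mex{0,1} = 2
So g(8) = 2.
Build the Grundy sequence for row B with g(k) = mex{g(k−s) : s ∈ {2, 3, 5, 6}, s ≤ k}:
g(0) = mex{} = 0
g(1) = mex{} = 0
g(2) = mex{0} = 1
g(3) = mex{0} = 1
g(4) = mex{0,1} = 2
g(5) = mex{0,1} = 2
g(6) = mex{0,1,2} = 3
g(7) = mex{0,1,2} = 3
So g(7) = 3.
The value of a disjunctive sum is the nim-sum of the parts.
Combined value = 2 XOR 3 = 1.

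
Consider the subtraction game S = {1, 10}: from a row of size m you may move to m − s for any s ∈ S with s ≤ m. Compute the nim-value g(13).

Grundy values for subtraction set {1, 10}:
k:     0  1  2  3  4  5  6  7  8  9 10 11 12 13
g(k):  0  1  0  1  0  1  0  1  0  1  2  0  1  0
So g(13) = 0.

0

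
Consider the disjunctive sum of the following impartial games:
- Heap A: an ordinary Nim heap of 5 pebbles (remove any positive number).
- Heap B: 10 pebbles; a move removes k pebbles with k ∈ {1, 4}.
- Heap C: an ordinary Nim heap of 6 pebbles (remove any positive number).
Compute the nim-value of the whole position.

Heap A is a plain Nim heap of size 5, so its Grundy value is 5.
Grundy values for heap B (subtraction set {1, 4}):
k:     0  1  2  3  4  5  6  7  8  9 10
g(k):  0  1  0  1  2  0  1  0  1  2  0
So g(10) = 0.
Heap C is a plain Nim heap of size 6, so its Grundy value is 6.
The value of a disjunctive sum is the nim-sum of the parts.
Combined value = 5 XOR 0 XOR 6 = 3.

3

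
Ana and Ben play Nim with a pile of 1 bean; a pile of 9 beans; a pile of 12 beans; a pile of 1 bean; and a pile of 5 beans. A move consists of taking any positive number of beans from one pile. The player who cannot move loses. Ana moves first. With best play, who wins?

Ben wins

In binary:
  0001  (1)
  1001  (9)
  1100  (12)
  0001  (1)
  0101  (5)
  ----
  0000  (0)
The nim-sum is 0, so this is a P-position: the player to move is in a losing position under optimal play; Ana is about to move from it and so loses — Ben wins.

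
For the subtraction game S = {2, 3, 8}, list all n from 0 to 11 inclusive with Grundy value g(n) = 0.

0, 1, 5, 6, 10, 11

Grundy values for subtraction set {2, 3, 8}:
g(0) = mex{} = 0
g(1) = mex{} = 0
g(2) = mex{0} = 1
g(3) = mex{0} = 1
g(4) = mex{0,1} = 2
g(5) = mex{1} = 0
g(6) = mex{1,2} = 0
g(7) = mex{0,2} = 1
g(8) = mex{0} = 1
g(9) = mex{0,1} = 2
g(10) = mex{1} = 0
g(11) = mex{1,2} = 0
The P-positions (g = 0) in 0..11 are 0, 1, 5, 6, 10, 11.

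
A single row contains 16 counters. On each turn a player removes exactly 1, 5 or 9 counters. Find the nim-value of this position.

Compute g(0), g(1), … for moves {1, 5, 9}:
k:     0  1  2  3  4  5  6  7  8  9 10 11 12 13 14 15 16
g(k):  0  1  0  1  0  1  0  1  0  1  0  1  0  1  0  1  0
So g(16) = 0.

0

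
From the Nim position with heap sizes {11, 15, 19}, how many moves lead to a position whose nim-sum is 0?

1

Nim-sum: 11 ⊕ 15 ⊕ 19 = 23.
The overall nim-sum is X = 23. A heap of size p has a winning move iff p XOR X < p (reduce it to p XOR X).
  11: 11 XOR 23 = 28 ≥ 11 — no move.
  15: 15 XOR 23 = 24 ≥ 15 — no move.
  19: 19 XOR 23 = 4 < 19 — winning move (to 4).
That gives 1 winning move.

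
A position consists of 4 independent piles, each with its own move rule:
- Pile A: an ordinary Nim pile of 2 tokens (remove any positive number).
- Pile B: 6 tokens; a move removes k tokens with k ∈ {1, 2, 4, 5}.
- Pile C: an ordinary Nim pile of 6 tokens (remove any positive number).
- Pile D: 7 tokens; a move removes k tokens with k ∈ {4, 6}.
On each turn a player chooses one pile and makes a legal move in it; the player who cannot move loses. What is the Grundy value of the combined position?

5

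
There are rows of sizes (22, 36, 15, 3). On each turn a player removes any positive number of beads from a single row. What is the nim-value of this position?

62

Write each in binary and XOR column by column:
  010110  (22)
  100100  (36)
  001111  (15)
  000011  (3)
  ------
  111110  (62)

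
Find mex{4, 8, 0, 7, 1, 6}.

The values 0, 1 are all present; 2 is the first non-negative integer missing from the set.

2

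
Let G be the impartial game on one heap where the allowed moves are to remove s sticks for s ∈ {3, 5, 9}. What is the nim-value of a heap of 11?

Grundy values for subtraction set {3, 5, 9}:
k:     0  1  2  3  4  5  6  7  8  9 10 11
g(k):  0  0  0  1  1  1  2  2  0  3  3  1
So g(11) = 1.

1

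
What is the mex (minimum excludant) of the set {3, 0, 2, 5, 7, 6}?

1

0 is in the set but 1 is not, so the mex is 1.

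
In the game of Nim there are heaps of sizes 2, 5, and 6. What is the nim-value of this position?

1

Bitwise XOR of the heap sizes:
  010  (2)
  101  (5)
  110  (6)
  ---
  001  (1)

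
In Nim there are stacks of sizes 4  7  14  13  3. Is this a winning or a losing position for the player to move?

Winning position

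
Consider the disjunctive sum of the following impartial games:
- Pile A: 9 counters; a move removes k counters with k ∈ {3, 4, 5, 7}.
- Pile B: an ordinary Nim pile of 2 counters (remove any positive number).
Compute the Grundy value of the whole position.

1

For pile A, compute g(0), g(1), … with moves {3, 4, 5, 7}:
k:     0  1  2  3  4  5  6  7  8  9
g(k):  0  0  0  1  1  1  2  2  2  3
So g(9) = 3.
Pile B is a plain Nim pile of size 2, so its Grundy value is 2.
By the Sprague-Grundy theorem, the Grundy value of a sum of independent games is the XOR of the component values.
Combined value = 3 XOR 2 = 1.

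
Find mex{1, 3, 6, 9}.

0

0 is not in the set, so the mex is 0.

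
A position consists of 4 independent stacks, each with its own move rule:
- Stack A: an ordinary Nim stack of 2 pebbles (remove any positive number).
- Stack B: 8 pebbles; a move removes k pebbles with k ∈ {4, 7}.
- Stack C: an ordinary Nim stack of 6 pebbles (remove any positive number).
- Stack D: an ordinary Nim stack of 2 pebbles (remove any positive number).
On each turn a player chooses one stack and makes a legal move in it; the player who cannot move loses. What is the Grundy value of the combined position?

4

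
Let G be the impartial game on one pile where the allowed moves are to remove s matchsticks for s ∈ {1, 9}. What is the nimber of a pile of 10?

0

Grundy values for subtraction set {1, 9}:
g(0) = mex{} = 0
g(1) = mex{0} = 1
g(2) = mex{1} = 0
g(3) = mex{0} = 1
g(4) = mex{1} = 0
g(5) = mex{0} = 1
g(6) = mex{1} = 0
g(7) = mex{0} = 1
g(8) = mex{1} = 0
g(9) = mex{0} = 1
g(10) = mex{1} = 0
So g(10) = 0.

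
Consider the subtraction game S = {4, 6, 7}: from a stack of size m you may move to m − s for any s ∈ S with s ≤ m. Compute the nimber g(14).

Grundy values for subtraction set {4, 6, 7}:
k:     0  1  2  3  4  5  6  7  8  9 10 11 12 13 14
g(k):  0  0  0  0  1  1  1  1  2  2  2  0  0  0  0
So g(14) = 0.

0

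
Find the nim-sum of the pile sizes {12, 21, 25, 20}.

20

Nim-sum: 12 XOR 21 XOR 25 XOR 20 = 20.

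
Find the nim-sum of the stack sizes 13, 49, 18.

Compute the nim-sum pairwise:
13 XOR 49 = 60
60 XOR 18 = 46

46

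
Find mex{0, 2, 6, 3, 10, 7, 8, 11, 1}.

The values 0, 1, 2, 3 are all present; 4 is the first non-negative integer missing from the set.

4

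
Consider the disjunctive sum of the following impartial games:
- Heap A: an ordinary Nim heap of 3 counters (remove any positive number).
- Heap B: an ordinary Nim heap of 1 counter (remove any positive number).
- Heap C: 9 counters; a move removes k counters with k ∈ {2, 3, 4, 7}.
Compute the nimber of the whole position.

6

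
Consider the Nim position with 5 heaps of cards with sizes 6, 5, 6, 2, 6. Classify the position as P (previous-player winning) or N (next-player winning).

In binary:
  110  (6)
  101  (5)
  110  (6)
  010  (2)
  110  (6)
  ---
  001  (1)
The nim-sum is 1 ≠ 0, so this is an N-position: the player to move can win.

N-position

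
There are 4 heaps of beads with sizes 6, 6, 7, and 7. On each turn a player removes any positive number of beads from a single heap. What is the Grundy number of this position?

0

Nim-sum: 6 XOR 6 XOR 7 XOR 7 = 0.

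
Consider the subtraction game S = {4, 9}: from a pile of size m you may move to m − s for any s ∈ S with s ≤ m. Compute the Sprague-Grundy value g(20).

Grundy values for subtraction set {4, 9}:
k:     0  1  2  3  4  5  6  7  8  9 10 11 12 13 14 15 16 17 18 19 20
g(k):  0  0  0  0  1  1  1  1  0  2  2  2  1  0  0  0  0  1  1  1  1
So g(20) = 1.

1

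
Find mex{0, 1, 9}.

2

The values 0, 1 are all present; 2 is the first non-negative integer missing from the set.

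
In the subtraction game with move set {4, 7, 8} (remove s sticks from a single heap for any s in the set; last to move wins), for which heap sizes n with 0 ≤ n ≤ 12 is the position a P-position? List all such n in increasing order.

Build the Grundy sequence with g(k) = mex{g(k−s) : s ∈ {4, 7, 8}, s ≤ k}:
k:     0  1  2  3  4  5  6  7  8  9 10 11 12
g(k):  0  0  0  0  1  1  1  1  2  2  2  2  0
The P-positions (g = 0) in 0..12 are 0, 1, 2, 3, 12.

0, 1, 2, 3, 12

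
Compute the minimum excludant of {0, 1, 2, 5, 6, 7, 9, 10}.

3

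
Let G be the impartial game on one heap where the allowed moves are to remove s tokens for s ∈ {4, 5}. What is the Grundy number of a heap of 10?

0

Build the Grundy sequence with g(k) = mex{g(k−s) : s ∈ {4, 5}, s ≤ k}:
g(0) = mex{} = 0
g(1) = mex{} = 0
g(2) = mex{} = 0
g(3) = mex{} = 0
g(4) = mex{0} = 1
g(5) = mex{0} = 1
g(6) = mex{0} = 1
g(7) = mex{0} = 1
g(8) = mex{0,1} = 2
g(9) = mex{1} = 0
g(10) = mex{1} = 0
So g(10) = 0.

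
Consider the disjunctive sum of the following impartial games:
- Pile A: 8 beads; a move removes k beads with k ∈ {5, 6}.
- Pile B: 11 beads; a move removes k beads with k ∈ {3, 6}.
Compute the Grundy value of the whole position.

Build the Grundy sequence for pile A with g(k) = mex{g(k−s) : s ∈ {5, 6}, s ≤ k}:
k:     0  1  2  3  4  5  6  7  8
g(k):  0  0  0  0  0  1  1  1  1
So g(8) = 1.
Grundy values for pile B (subtraction set {3, 6}):
k:     0  1  2  3  4  5  6  7  8  9 10 11
g(k):  0  0  0  1  1  1  2  2  2  0  0  0
So g(11) = 0.
By the Sprague-Grundy theorem, the Grundy value of a sum of independent games is the XOR of the component values.
Combined value = 1 ⊕ 0 = 1.

1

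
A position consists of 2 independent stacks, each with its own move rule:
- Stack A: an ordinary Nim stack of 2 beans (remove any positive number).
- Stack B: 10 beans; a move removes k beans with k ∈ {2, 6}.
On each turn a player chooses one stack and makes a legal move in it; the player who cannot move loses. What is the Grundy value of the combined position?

3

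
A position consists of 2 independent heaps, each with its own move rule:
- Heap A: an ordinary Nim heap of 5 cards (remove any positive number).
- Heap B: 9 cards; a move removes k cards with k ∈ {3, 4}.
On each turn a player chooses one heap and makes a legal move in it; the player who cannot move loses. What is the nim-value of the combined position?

Heap A is a plain Nim heap of size 5, so its Grundy value is 5.
Build the Grundy sequence for heap B with g(k) = mex{g(k−s) : s ∈ {3, 4}, s ≤ k}:
k:     0  1  2  3  4  5  6  7  8  9
g(k):  0  0  0  1  1  1  2  0  0  0
So g(9) = 0.
The value of a disjunctive sum is the nim-sum of the parts.
Combined value = 5 ⊕ 0 = 5.

5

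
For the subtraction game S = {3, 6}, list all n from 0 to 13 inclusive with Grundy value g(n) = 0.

0, 1, 2, 9, 10, 11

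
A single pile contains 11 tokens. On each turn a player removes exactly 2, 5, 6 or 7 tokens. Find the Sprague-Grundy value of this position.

3

Grundy values for subtraction set {2, 5, 6, 7}:
k:     0  1  2  3  4  5  6  7  8  9 10 11
g(k):  0  0  1  1  0  2  1  3  2  2  3  3
So g(11) = 3.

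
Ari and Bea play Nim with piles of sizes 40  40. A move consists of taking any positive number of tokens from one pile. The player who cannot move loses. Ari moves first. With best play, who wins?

Bitwise XOR of the heap sizes:
  101000  (40)
  101000  (40)
  ------
  000000  (0)
The nim-sum is 0, so this is a P-position: the player to move is in a losing position under optimal play; Ari is about to move from it and so loses — Bea wins.

Bea wins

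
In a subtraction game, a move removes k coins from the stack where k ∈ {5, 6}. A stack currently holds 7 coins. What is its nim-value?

Compute g(0), g(1), … for moves {5, 6}:
k:     0  1  2  3  4  5  6  7
g(k):  0  0  0  0  0  1  1  1
So g(7) = 1.

1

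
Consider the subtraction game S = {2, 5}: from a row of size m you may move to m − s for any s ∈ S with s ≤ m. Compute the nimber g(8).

0

Build the Grundy sequence with g(k) = mex{g(k−s) : s ∈ {2, 5}, s ≤ k}:
k:     0  1  2  3  4  5  6  7  8
g(k):  0  0  1  1  0  2  1  0  0
So g(8) = 0.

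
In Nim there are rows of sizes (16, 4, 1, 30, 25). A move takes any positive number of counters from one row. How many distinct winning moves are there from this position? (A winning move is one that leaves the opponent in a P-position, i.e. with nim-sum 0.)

3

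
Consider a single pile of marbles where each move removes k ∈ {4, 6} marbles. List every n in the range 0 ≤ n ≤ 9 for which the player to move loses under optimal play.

0, 1, 2, 3

Compute g(0), g(1), … for moves {4, 6}:
k:     0  1  2  3  4  5  6  7  8  9
g(k):  0  0  0  0  1  1  1  1  2  2
The P-positions (g = 0) in 0..9 are 0, 1, 2, 3.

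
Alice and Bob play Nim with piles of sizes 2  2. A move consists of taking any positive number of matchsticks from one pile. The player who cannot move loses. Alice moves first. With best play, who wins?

Bob wins

Compute the nim-sum pairwise:
2 ⊕ 2 = 0
The nim-sum is 0, so this is a P-position: the player to move is in a losing position under optimal play; Alice is about to move from it and so loses — Bob wins.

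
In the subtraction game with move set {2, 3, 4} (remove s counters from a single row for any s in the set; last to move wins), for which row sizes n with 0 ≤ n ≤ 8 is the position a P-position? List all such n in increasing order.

0, 1, 6, 7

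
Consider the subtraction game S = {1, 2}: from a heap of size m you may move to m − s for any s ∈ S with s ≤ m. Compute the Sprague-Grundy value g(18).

0

Build the Grundy sequence with g(k) = mex{g(k−s) : s ∈ {1, 2}, s ≤ k}:
k:     0  1  2  3  4  5  6  7  8  9 10 11 12 13 14 15 16 17 18
g(k):  0  1  2  0  1  2  0  1  2  0  1  2  0  1  2  0  1  2  0
So g(18) = 0.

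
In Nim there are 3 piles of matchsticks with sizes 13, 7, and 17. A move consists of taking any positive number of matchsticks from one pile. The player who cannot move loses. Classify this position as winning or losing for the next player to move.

Winning position

In binary:
  01101  (13)
  00111  (7)
  10001  (17)
  -----
  11011  (27)
The nim-sum is 27 ≠ 0, so this is an N-position: the player to move can win.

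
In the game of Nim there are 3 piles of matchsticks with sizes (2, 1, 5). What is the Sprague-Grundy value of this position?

6

In binary:
  010  (2)
  001  (1)
  101  (5)
  ---
  110  (6)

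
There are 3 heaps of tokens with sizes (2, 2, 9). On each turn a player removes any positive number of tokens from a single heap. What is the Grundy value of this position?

9

Nim-sum: 2 ⊕ 2 ⊕ 9 = 9.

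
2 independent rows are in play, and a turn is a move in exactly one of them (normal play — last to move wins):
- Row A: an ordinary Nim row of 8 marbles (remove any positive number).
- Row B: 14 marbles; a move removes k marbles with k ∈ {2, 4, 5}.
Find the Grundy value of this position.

Row A is a plain Nim row of size 8, so its Grundy value is 8.
Build the Grundy sequence for row B with g(k) = mex{g(k−s) : s ∈ {2, 4, 5}, s ≤ k}:
k:     0  1  2  3  4  5  6  7  8  9 10 11 12 13 14
g(k):  0  0  1  1  2  2  3  0  0  1  1  2  2  3  0
So g(14) = 0.
The value of a disjunctive sum is the nim-sum of the parts.
Combined value = 8 ⊕ 0 = 8.

8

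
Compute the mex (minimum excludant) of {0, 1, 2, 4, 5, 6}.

The values 0, 1, 2 are all present; 3 is the first non-negative integer missing from the set.

3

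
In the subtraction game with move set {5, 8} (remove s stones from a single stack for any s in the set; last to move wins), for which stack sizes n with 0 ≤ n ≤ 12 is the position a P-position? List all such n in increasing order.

0, 1, 2, 3, 4

Build the Grundy sequence with g(k) = mex{g(k−s) : s ∈ {5, 8}, s ≤ k}:
g(0) = mex{} = 0
g(1) = mex{} = 0
g(2) = mex{} = 0
g(3) = mex{} = 0
g(4) = mex{} = 0
g(5) = mex{0} = 1
g(6) = mex{0} = 1
g(7) = mex{0} = 1
g(8) = mex{0} = 1
g(9) = mex{0} = 1
g(10) = mex{0,1} = 2
g(11) = mex{0,1} = 2
g(12) = mex{0,1} = 2
The P-positions (g = 0) in 0..12 are 0, 1, 2, 3, 4.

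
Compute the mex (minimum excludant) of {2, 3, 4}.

0

0 is not in the set, so the mex is 0.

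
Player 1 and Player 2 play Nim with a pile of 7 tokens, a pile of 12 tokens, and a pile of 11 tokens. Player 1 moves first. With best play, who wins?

Player 2 wins

Nim-sum: 7 XOR 12 XOR 11 = 0.
The nim-sum is 0, so this is a P-position: the player to move is in a losing position under optimal play; Player 1 is about to move from it and so loses — Player 2 wins.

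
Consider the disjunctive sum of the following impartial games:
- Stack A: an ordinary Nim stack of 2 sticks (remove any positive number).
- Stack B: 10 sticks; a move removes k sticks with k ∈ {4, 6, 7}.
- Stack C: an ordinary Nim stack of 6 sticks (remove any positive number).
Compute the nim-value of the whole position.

6

Stack A is a plain Nim stack of size 2, so its Grundy value is 2.
Build the Grundy sequence for stack B with g(k) = mex{g(k−s) : s ∈ {4, 6, 7}, s ≤ k}:
g(0) = mex{} = 0
g(1) = mex{} = 0
g(2) = mex{} = 0
g(3) = mex{} = 0
g(4) = mex{0} = 1
g(5) = mex{0} = 1
g(6) = mex{0} = 1
g(7) = mex{0} = 1
g(8) = mex{0,1} = 2
g(9) = mex{0,1} = 2
g(10) = mex{0,1} = 2
So g(10) = 2.
Stack C is a plain Nim stack of size 6, so its Grundy value is 6.
The value of a disjunctive sum is the nim-sum of the parts.
Combined value = 2 XOR 2 XOR 6 = 6.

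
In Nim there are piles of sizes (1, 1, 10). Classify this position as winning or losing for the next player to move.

Winning position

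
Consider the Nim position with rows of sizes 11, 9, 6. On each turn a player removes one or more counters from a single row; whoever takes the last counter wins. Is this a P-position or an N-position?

Compute the nim-sum pairwise:
11 ⊕ 9 = 2
2 ⊕ 6 = 4
The nim-sum is 4 ≠ 0, so this is an N-position: the player to move can win.

N-position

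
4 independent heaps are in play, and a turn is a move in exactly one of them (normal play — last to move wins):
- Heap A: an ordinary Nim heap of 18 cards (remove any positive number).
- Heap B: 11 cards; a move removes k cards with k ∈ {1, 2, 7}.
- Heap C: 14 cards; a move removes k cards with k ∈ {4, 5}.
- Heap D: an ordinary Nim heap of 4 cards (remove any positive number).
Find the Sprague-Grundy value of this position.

Heap A is a plain Nim heap of size 18, so its Grundy value is 18.
For heap B, compute g(0), g(1), … with moves {1, 2, 7}:
g(0) = mex{} = 0
g(1) = mex{0} = 1
g(2) = mex{0,1} = 2
g(3) = mex{1,2} = 0
g(4) = mex{0,2} = 1
g(5) = mex{0,1} = 2
g(6) = mex{1,2} = 0
g(7) = mex{0,2} = 1
g(8) = mex{0,1} = 2
g(9) = mex{1,2} = 0
g(10) = mex{0,2} = 1
g(11) = mex{0,1} = 2
So g(11) = 2.
Grundy values for heap C (subtraction set {4, 5}):
k:     0  1  2  3  4  5  6  7  8  9 10 11 12 13 14
g(k):  0  0  0  0  1  1  1  1  2  0  0  0  0  1  1
So g(14) = 1.
Heap D is a plain Nim heap of size 4, so its Grundy value is 4.
The value of a disjunctive sum is the nim-sum of the parts.
Combined value = 18 XOR 2 XOR 1 XOR 4 = 21.

21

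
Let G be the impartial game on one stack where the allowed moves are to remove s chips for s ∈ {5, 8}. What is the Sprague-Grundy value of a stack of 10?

Compute g(0), g(1), … for moves {5, 8}:
k:     0  1  2  3  4  5  6  7  8  9 10
g(k):  0  0  0  0  0  1  1  1  1  1  2
So g(10) = 2.

2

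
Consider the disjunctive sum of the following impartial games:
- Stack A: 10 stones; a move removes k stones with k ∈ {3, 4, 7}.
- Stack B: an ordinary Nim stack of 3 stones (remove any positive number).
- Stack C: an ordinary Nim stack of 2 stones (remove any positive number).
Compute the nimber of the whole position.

Build the Grundy sequence for stack A with g(k) = mex{g(k−s) : s ∈ {3, 4, 7}, s ≤ k}:
k:     0  1  2  3  4  5  6  7  8  9 10
g(k):  0  0  0  1  1  1  2  2  2  3  0
So g(10) = 0.
Stack B is a plain Nim stack of size 3, so its Grundy value is 3.
Stack C is a plain Nim stack of size 2, so its Grundy value is 2.
The value of a disjunctive sum is the nim-sum of the parts.
Combined value = 0 XOR 3 XOR 2 = 1.

1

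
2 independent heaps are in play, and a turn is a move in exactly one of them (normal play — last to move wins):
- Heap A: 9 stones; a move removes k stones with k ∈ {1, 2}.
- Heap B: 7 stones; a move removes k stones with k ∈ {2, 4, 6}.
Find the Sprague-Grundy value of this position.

3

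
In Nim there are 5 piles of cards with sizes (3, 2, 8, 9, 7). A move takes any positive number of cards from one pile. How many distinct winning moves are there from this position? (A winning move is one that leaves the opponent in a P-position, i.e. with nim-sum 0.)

1

Bitwise XOR of the heap sizes:
  0011  (3)
  0010  (2)
  1000  (8)
  1001  (9)
  0111  (7)
  ----
  0111  (7)
The overall nim-sum is X = 7. A pile of size p has a winning move iff p XOR X < p (reduce it to p XOR X).
  3: 3 XOR 7 = 4 ≥ 3 — no move.
  2: 2 XOR 7 = 5 ≥ 2 — no move.
  8: 8 XOR 7 = 15 ≥ 8 — no move.
  9: 9 XOR 7 = 14 ≥ 9 — no move.
  7: 7 XOR 7 = 0 < 7 — winning move (to 0).
That gives 1 winning move.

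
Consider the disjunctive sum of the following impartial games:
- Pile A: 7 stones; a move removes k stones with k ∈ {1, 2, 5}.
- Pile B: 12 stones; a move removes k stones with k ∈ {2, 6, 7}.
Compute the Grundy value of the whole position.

3

Build the Grundy sequence for pile A with g(k) = mex{g(k−s) : s ∈ {1, 2, 5}, s ≤ k}:
g(0) = mex{} = 0
g(1) = mex{0} = 1
g(2) = mex{0,1} = 2
g(3) = mex{1,2} = 0
g(4) = mex{0,2} = 1
g(5) = mex{0,1} = 2
g(6) = mex{1,2} = 0
g(7) = mex{0,2} = 1
So g(7) = 1.
Build the Grundy sequence for pile B with g(k) = mex{g(k−s) : s ∈ {2, 6, 7}, s ≤ k}:
g(0) = mex{} = 0
g(1) = mex{} = 0
g(2) = mex{0} = 1
g(3) = mex{0} = 1
g(4) = mex{1} = 0
g(5) = mex{1} = 0
g(6) = mex{0} = 1
g(7) = mex{0} = 1
g(8) = mex{0,1} = 2
g(9) = mex{1} = 0
g(10) = mex{0,1,2} = 3
g(11) = mex{0} = 1
g(12) = mex{0,1,3} = 2
So g(12) = 2.
The value of a disjunctive sum is the nim-sum of the parts.
Combined value = 1 XOR 2 = 3.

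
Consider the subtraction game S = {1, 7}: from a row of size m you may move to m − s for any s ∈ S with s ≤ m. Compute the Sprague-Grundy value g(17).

1

Build the Grundy sequence with g(k) = mex{g(k−s) : s ∈ {1, 7}, s ≤ k}:
k:     0  1  2  3  4  5  6  7  8  9 10 11 12 13 14 15 16 17
g(k):  0  1  0  1  0  1  0  1  0  1  0  1  0  1  0  1  0  1
So g(17) = 1.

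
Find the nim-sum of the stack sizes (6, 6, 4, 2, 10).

12

Nim-sum: 6 ⊕ 6 ⊕ 4 ⊕ 2 ⊕ 10 = 12.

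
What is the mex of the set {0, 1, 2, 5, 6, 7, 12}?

The values 0, 1, 2 are all present; 3 is the first non-negative integer missing from the set.

3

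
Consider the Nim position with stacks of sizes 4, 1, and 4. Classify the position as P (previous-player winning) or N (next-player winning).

Compute the nim-sum pairwise:
4 XOR 1 = 5
5 XOR 4 = 1
The nim-sum is 1 ≠ 0, so this is an N-position: the player to move can win.

N-position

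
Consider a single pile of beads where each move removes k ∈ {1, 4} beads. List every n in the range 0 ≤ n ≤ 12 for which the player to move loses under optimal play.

0, 2, 5, 7, 10, 12

Build the Grundy sequence with g(k) = mex{g(k−s) : s ∈ {1, 4}, s ≤ k}:
k:     0  1  2  3  4  5  6  7  8  9 10 11 12
g(k):  0  1  0  1  2  0  1  0  1  2  0  1  0
The P-positions (g = 0) in 0..12 are 0, 2, 5, 7, 10, 12.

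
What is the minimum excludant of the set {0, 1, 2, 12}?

The values 0, 1, 2 are all present; 3 is the first non-negative integer missing from the set.

3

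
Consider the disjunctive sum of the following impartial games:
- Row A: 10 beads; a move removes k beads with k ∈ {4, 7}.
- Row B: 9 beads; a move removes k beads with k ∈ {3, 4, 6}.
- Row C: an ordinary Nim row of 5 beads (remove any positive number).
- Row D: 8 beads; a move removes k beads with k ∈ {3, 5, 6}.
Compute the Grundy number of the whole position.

5

Grundy values for row A (subtraction set {4, 7}):
g(0) = mex{} = 0
g(1) = mex{} = 0
g(2) = mex{} = 0
g(3) = mex{} = 0
g(4) = mex{0} = 1
g(5) = mex{0} = 1
g(6) = mex{0} = 1
g(7) = mex{0} = 1
g(8) = mex{0,1} = 2
g(9) = mex{0,1} = 2
g(10) = mex{0,1} = 2
So g(10) = 2.
For row B, compute g(0), g(1), … with moves {3, 4, 6}:
g(0) = mex{} = 0
g(1) = mex{} = 0
g(2) = mex{} = 0
g(3) = mex{0} = 1
g(4) = mex{0} = 1
g(5) = mex{0} = 1
g(6) = mex{0,1} = 2
g(7) = mex{0,1} = 2
g(8) = mex{0,1} = 2
g(9) = mex{1,2} = 0
So g(9) = 0.
Row C is a plain Nim row of size 5, so its Grundy value is 5.
Build the Grundy sequence for row D with g(k) = mex{g(k−s) : s ∈ {3, 5, 6}, s ≤ k}:
g(0) = mex{} = 0
g(1) = mex{} = 0
g(2) = mex{} = 0
g(3) = mex{0} = 1
g(4) = mex{0} = 1
g(5) = mex{0} = 1
g(6) = mex{0,1} = 2
g(7) = mex{0,1} = 2
g(8) = mex{0,1} = 2
So g(8) = 2.
By the Sprague-Grundy theorem, the Grundy value of a sum of independent games is the XOR of the component values.
Combined value = 2 XOR 0 XOR 5 XOR 2 = 5.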